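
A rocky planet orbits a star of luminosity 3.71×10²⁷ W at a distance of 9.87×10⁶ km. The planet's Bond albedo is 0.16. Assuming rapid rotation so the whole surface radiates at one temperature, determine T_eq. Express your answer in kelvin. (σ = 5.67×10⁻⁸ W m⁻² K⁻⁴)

T_eq ≈ 1830 K

d = 9.87×10⁶ km = 9.87×10⁹ m.
Flux: S = L/(4πd²) = 3.71×10²⁷/(4π×(9.87×10⁹)²) = 3.03×10⁶ W m⁻².
Energy balance: absorbed = emitted ⇒ πR²·S(1−A) = 4πR²·σT_eq⁴, so T_eq⁴ = S(1−A)/(4σ).
T_eq = [3.03×10⁶ × 0.84 / (4 × 5.67×10⁻⁸)]^(1/4) = (1.12×10¹³)^(1/4) = 1830 K.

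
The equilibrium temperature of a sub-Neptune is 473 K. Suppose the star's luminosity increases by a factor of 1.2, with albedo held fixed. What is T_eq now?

T_eq ∝ L^(1/4) · d^(−1/2).
T′ = 473 × 1.2^(1/4) = 495 K.

T_eq ≈ 495 K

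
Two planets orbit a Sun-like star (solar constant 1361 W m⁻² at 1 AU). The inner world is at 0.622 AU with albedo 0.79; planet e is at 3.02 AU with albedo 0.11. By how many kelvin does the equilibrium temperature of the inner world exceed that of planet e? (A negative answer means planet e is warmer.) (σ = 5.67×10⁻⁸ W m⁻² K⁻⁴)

T_eq = [S₀(1−A)/(4σd²)]^(1/4), so T ∝ (1−A)^(1/4) / √d.
T₁ = [1361×0.21/(4×5.67×10⁻⁸×0.622²)]^(1/4) = 238.90 K.
T₂ = [1361×0.89/(4×5.67×10⁻⁸×3.02²)]^(1/4) = 155.56 K.

ΔT ≈ 83.3 K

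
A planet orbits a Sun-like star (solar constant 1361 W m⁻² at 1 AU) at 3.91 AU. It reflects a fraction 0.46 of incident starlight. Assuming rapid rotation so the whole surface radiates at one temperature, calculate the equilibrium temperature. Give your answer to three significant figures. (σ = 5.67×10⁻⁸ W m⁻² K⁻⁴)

T_eq ≈ 121 K

Flux at 3.91 AU: S = 1361/3.91² = 89.0 W m⁻².
Energy balance: absorbed = emitted ⇒ πR²·S(1−A) = 4πR²·σT_eq⁴, so T_eq⁴ = S(1−A)/(4σ).
T_eq = [89.0 × 0.54 / (4 × 5.67×10⁻⁸)]^(1/4) = (2.12×10⁸)^(1/4) = 121 K.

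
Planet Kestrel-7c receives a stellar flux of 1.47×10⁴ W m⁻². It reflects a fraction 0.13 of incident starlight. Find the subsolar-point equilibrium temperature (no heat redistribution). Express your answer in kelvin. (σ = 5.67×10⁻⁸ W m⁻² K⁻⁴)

At the subsolar point the surface absorbs S(1−A) and emits σT⁴ per unit area — no factor of 4, since only the local patch is in balance.
T = [1.47×10⁴ × 0.87 / 5.67×10⁻⁸]^(1/4) = (2.26×10¹¹)^(1/4) = 689 K.

T_ss ≈ 689 K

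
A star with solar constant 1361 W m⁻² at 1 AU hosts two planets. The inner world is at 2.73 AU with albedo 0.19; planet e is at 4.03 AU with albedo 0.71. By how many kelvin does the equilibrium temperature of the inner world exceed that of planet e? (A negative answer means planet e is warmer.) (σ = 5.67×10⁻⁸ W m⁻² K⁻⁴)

T_eq = [S₀(1−A)/(4σd²)]^(1/4), so T ∝ (1−A)^(1/4) / √d.
T₁ = [1361×0.81/(4×5.67×10⁻⁸×2.73²)]^(1/4) = 159.81 K.
T₂ = [1361×0.29/(4×5.67×10⁻⁸×4.03²)]^(1/4) = 101.74 K.

ΔT ≈ 58.1 K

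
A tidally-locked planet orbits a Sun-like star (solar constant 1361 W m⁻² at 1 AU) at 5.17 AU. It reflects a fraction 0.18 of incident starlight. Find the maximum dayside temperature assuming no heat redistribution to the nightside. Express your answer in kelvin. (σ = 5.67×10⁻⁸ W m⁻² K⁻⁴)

T_ss ≈ 165 K

Flux at 5.17 AU: S = 1361/5.17² = 50.9 W m⁻².
With no redistribution each surface element balances locally: S(1−A) = σT⁴.
T = [50.9 × 0.82 / 5.67×10⁻⁸]^(1/4) = (7.36×10⁸)^(1/4) = 165 K.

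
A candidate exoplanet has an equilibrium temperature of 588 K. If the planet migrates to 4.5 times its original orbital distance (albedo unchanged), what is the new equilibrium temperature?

T_eq ∝ L^(1/4) · d^(−1/2).
T′ = 588 / 4.5^(1/2) = 277 K.

T_eq ≈ 277 K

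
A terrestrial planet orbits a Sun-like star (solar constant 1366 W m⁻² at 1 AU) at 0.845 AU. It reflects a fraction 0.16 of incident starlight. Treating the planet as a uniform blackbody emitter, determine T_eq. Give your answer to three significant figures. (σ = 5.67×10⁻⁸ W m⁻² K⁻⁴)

Flux at 0.845 AU: S = 1366/0.845² = 1910 W m⁻².
Energy balance: absorbed = emitted ⇒ πR²·S(1−A) = 4πR²·σT_eq⁴, so T_eq⁴ = S(1−A)/(4σ).
T_eq = [1910 × 0.84 / (4 × 5.67×10⁻⁸)]^(1/4) = (7.09×10⁹)^(1/4) = 290 K.

T_eq ≈ 290 K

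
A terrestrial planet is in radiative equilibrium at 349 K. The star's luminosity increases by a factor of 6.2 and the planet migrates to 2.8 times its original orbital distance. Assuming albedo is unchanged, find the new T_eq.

T_eq ∝ L^(1/4) · d^(−1/2).
T′ = 349 × 6.2^(1/4) / 2.8^(1/2) = 329 K.

T_eq ≈ 329 K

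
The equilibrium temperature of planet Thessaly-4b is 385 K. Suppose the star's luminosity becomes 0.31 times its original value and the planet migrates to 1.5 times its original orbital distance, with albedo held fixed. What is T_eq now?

T_eq ∝ L^(1/4) · d^(−1/2).
T′ = 385 × 0.31^(1/4) / 1.5^(1/2) = 235 K.

T_eq ≈ 235 K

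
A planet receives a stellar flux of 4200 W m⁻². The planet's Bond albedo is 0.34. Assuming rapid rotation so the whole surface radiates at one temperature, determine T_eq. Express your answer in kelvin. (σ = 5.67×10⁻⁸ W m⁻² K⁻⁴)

T_eq ≈ 332 K

Energy balance: absorbed = emitted ⇒ πR²·S(1−A) = 4πR²·σT_eq⁴, so T_eq⁴ = S(1−A)/(4σ).
T_eq = [4200 × 0.66 / (4 × 5.67×10⁻⁸)]^(1/4) = (1.22×10¹⁰)^(1/4) = 332 K.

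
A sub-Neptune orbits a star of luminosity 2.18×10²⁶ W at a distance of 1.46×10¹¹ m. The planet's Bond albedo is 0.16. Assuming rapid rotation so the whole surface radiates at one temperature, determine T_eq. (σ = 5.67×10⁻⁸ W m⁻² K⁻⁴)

Flux: S = L/(4πd²) = 2.18×10²⁶/(4π×(1.46×10¹¹)²) = 814 W m⁻².
Energy balance: absorbed = emitted ⇒ πR²·S(1−A) = 4πR²·σT_eq⁴, so T_eq⁴ = S(1−A)/(4σ).
T_eq = [814 × 0.84 / (4 × 5.67×10⁻⁸)]^(1/4) = (3.01×10⁹)^(1/4) = 234 K.

T_eq ≈ 234 K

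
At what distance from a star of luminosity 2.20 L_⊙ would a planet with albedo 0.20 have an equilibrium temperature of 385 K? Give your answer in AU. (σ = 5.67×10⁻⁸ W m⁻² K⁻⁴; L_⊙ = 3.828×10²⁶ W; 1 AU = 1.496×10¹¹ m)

L = 2.20 × 3.828×10²⁶ = 8.42×10²⁶ W.
From T_eq⁴ = L(1−A)/(16πσd²): d = √[L(1−A)/(16πσT_eq⁴)].
d = √[8.42×10²⁶ × 0.80 / (16π × 5.67×10⁻⁸ × (385)⁴)] = 1.04×10¹¹ m = 0.693 AU.

d ≈ 0.693 AU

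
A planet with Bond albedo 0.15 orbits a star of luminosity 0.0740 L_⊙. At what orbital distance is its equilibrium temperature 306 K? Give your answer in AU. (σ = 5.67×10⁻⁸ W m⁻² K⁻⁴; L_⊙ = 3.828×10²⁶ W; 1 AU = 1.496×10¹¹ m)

L = 0.0740 × 3.828×10²⁶ = 2.83×10²⁵ W.
From T_eq⁴ = L(1−A)/(16πσd²): d = √[L(1−A)/(16πσT_eq⁴)].
d = √[2.83×10²⁵ × 0.85 / (16π × 5.67×10⁻⁸ × (306)⁴)] = 3.10×10¹⁰ m = 0.207 AU.

d ≈ 0.207 AU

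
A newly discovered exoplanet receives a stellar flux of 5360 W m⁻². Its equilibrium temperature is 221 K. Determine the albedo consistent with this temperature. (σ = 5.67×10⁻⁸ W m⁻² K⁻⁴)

From T_eq⁴ = S(1−A)/(4σ): 1−A = 4σT_eq⁴/S.
1−A = 4 × 5.67×10⁻⁸ × (221)⁴ / 5360 = 0.101.

A ≈ 0.90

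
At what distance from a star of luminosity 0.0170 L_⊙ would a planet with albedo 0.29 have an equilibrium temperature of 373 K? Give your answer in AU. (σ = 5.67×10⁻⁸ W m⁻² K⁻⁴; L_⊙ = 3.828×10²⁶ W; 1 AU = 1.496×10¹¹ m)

L = 0.0170 × 3.828×10²⁶ = 6.51×10²⁴ W.
From T_eq⁴ = L(1−A)/(16πσd²): d = √[L(1−A)/(16πσT_eq⁴)].
d = √[6.51×10²⁴ × 0.71 / (16π × 5.67×10⁻⁸ × (373)⁴)] = 9.15×10⁹ m = 0.0612 AU.

d ≈ 0.0612 AU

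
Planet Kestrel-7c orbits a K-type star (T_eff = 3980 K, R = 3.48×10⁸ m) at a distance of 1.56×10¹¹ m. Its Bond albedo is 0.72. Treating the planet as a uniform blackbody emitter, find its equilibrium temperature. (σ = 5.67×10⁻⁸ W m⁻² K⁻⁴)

T_eq ≈ 96.7 K

L = 4πR_⋆²σT_⋆⁴ = 4π(3.48×10⁸)² × 5.67×10⁻⁸ × (3980)⁴ = 2.17×10²⁵ W.
S = L/(4πd²) = 70.8 W m⁻².
Energy balance: absorbed = emitted ⇒ πR²·S(1−A) = 4πR²·σT_eq⁴, so T_eq⁴ = S(1−A)/(4σ).
T_eq = [70.8 × 0.28 / (4 × 5.67×10⁻⁸)]^(1/4) = (8.74×10⁷)^(1/4) = 96.7 K.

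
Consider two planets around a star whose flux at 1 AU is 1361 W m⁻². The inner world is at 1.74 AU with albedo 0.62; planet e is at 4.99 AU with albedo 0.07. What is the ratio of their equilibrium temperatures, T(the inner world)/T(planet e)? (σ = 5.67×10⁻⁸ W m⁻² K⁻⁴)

T_eq = [S₀(1−A)/(4σd²)]^(1/4), so T ∝ (1−A)^(1/4) / √d.
T₁ = [1361×0.38/(4×5.67×10⁻⁸×1.74²)]^(1/4) = 165.66 K.
T₂ = [1361×0.93/(4×5.67×10⁻⁸×4.99²)]^(1/4) = 122.36 K.

T₁/T₂ ≈ 1.354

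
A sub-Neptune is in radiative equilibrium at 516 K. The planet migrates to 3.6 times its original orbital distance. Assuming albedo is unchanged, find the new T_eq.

T_eq ∝ L^(1/4) · d^(−1/2).
T′ = 516 / 3.6^(1/2) = 272 K.

T_eq ≈ 272 K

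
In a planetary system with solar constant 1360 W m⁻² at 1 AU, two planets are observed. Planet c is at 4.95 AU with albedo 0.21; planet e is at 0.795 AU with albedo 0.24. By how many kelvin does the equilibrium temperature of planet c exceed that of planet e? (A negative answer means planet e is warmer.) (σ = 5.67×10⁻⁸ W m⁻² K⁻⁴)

ΔT ≈ -173.5 K

T_eq = [S₀(1−A)/(4σd²)]^(1/4), so T ∝ (1−A)^(1/4) / √d.
T₁ = [1360×0.79/(4×5.67×10⁻⁸×4.95²)]^(1/4) = 117.92 K.
T₂ = [1360×0.76/(4×5.67×10⁻⁸×0.795²)]^(1/4) = 291.40 K.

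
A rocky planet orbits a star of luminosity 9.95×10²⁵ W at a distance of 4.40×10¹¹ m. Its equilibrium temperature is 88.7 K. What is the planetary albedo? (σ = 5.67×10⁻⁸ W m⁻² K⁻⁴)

Flux: S = L/(4πd²) = 9.95×10²⁵/(4π×(4.40×10¹¹)²) = 40.9 W m⁻².
From T_eq⁴ = S(1−A)/(4σ): 1−A = 4σT_eq⁴/S.
1−A = 4 × 5.67×10⁻⁸ × (88.7)⁴ / 40.9 = 0.343.

A ≈ 0.66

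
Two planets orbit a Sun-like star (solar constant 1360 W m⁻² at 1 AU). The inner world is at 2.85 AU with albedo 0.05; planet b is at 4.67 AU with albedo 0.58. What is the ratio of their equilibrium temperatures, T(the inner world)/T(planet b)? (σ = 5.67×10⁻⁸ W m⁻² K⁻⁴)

T_eq = [S₀(1−A)/(4σd²)]^(1/4), so T ∝ (1−A)^(1/4) / √d.
T₁ = [1360×0.95/(4×5.67×10⁻⁸×2.85²)]^(1/4) = 162.74 K.
T₂ = [1360×0.42/(4×5.67×10⁻⁸×4.67²)]^(1/4) = 103.66 K.

T₁/T₂ ≈ 1.570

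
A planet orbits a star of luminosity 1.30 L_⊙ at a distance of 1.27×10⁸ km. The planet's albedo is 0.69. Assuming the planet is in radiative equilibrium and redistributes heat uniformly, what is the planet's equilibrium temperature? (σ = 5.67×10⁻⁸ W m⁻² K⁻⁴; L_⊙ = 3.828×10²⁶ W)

T_eq ≈ 241 K

d = 1.27×10⁸ km = 1.27×10¹¹ m.
L = 1.30 × 3.828×10²⁶ = 4.98×10²⁶ W.
Flux: S = L/(4πd²) = 4.98×10²⁶/(4π×(1.27×10¹¹)²) = 2460 W m⁻².
Energy balance: absorbed = emitted ⇒ πR²·S(1−A) = 4πR²·σT_eq⁴, so T_eq⁴ = S(1−A)/(4σ).
T_eq = [2460 × 0.31 / (4 × 5.67×10⁻⁸)]^(1/4) = (3.36×10⁹)^(1/4) = 241 K.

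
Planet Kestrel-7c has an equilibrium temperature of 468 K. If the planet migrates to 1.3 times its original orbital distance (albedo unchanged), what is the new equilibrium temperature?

T_eq ∝ L^(1/4) · d^(−1/2).
T′ = 468 / 1.3^(1/2) = 410 K.

T_eq ≈ 410 K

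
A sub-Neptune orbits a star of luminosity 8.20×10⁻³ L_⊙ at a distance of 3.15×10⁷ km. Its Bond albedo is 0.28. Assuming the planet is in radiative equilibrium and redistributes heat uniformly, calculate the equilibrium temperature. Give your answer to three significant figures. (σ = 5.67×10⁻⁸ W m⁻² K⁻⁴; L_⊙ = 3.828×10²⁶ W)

T_eq ≈ 168 K

d = 3.15×10⁷ km = 3.15×10¹⁰ m.
L = 8.20×10⁻³ × 3.828×10²⁶ = 3.14×10²⁴ W.
Flux: S = L/(4πd²) = 3.14×10²⁴/(4π×(3.15×10¹⁰)²) = 252 W m⁻².
Energy balance: absorbed = emitted ⇒ πR²·S(1−A) = 4πR²·σT_eq⁴, so T_eq⁴ = S(1−A)/(4σ).
T_eq = [252 × 0.72 / (4 × 5.67×10⁻⁸)]^(1/4) = (7.99×10⁸)^(1/4) = 168 K.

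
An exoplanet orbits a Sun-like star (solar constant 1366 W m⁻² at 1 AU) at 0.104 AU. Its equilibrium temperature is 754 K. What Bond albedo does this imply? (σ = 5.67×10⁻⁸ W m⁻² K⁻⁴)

A ≈ 0.42

Flux at 0.104 AU: S = 1366/0.104² = 1.26×10⁵ W m⁻².
From T_eq⁴ = S(1−A)/(4σ): 1−A = 4σT_eq⁴/S.
1−A = 4 × 5.67×10⁻⁸ × (754)⁴ / 1.26×10⁵ = 0.580.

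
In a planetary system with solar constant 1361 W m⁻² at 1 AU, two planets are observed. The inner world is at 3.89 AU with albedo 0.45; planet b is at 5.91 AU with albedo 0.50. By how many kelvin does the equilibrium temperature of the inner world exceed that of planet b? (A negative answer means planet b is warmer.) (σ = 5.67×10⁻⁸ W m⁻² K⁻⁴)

T_eq = [S₀(1−A)/(4σd²)]^(1/4), so T ∝ (1−A)^(1/4) / √d.
T₁ = [1361×0.55/(4×5.67×10⁻⁸×3.89²)]^(1/4) = 121.53 K.
T₂ = [1361×0.50/(4×5.67×10⁻⁸×5.91²)]^(1/4) = 96.27 K.

ΔT ≈ 25.3 K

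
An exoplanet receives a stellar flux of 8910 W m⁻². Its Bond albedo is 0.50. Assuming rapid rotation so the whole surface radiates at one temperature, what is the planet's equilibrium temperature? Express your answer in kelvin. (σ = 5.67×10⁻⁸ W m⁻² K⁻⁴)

Energy balance: absorbed = emitted ⇒ πR²·S(1−A) = 4πR²·σT_eq⁴, so T_eq⁴ = S(1−A)/(4σ).
T_eq = [8910 × 0.50 / (4 × 5.67×10⁻⁸)]^(1/4) = (1.96×10¹⁰)^(1/4) = 374 K.

T_eq ≈ 374 K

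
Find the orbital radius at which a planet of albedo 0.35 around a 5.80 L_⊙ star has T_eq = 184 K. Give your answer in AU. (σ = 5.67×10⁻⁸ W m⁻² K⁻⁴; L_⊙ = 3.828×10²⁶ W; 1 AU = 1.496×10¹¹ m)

L = 5.80 × 3.828×10²⁶ = 2.22×10²⁷ W.
From T_eq⁴ = L(1−A)/(16πσd²): d = √[L(1−A)/(16πσT_eq⁴)].
d = √[2.22×10²⁷ × 0.65 / (16π × 5.67×10⁻⁸ × (184)⁴)] = 6.65×10¹¹ m = 4.44 AU.

d ≈ 4.44 AU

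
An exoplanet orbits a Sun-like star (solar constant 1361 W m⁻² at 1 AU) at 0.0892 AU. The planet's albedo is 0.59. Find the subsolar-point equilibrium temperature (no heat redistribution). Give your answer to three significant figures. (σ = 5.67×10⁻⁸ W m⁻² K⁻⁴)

Flux at 0.0892 AU: S = 1361/0.0892² = 1.71×10⁵ W m⁻².
At the subsolar point the surface absorbs S(1−A) and emits σT⁴ per unit area — no factor of 4, since only the local patch is in balance.
T = [1.71×10⁵ × 0.41 / 5.67×10⁻⁸]^(1/4) = (1.24×10¹²)^(1/4) = 1050 K.

T_ss ≈ 1050 K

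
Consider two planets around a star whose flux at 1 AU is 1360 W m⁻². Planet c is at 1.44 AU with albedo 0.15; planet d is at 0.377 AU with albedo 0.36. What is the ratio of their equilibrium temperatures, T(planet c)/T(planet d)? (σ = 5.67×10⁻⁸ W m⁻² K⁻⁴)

T₁/T₂ ≈ 0.549

T_eq = [S₀(1−A)/(4σd²)]^(1/4), so T ∝ (1−A)^(1/4) / √d.
T₁ = [1360×0.85/(4×5.67×10⁻⁸×1.44²)]^(1/4) = 222.66 K.
T₂ = [1360×0.64/(4×5.67×10⁻⁸×0.377²)]^(1/4) = 405.37 K.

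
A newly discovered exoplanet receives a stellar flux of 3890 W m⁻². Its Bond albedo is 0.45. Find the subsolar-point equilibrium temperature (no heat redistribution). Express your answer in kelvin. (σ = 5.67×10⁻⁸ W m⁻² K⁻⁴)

At the subsolar point the surface absorbs S(1−A) and emits σT⁴ per unit area — no factor of 4, since only the local patch is in balance.
T = [3890 × 0.55 / 5.67×10⁻⁸]^(1/4) = (3.77×10¹⁰)^(1/4) = 441 K.

T_ss ≈ 441 K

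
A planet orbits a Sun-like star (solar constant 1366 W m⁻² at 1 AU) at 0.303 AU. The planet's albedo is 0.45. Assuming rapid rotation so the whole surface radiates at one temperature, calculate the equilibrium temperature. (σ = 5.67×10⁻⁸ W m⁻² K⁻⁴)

Flux at 0.303 AU: S = 1366/0.303² = 1.49×10⁴ W m⁻².
Energy balance: absorbed = emitted ⇒ πR²·S(1−A) = 4πR²·σT_eq⁴, so T_eq⁴ = S(1−A)/(4σ).
T_eq = [1.49×10⁴ × 0.55 / (4 × 5.67×10⁻⁸)]^(1/4) = (3.61×10¹⁰)^(1/4) = 436 K.

T_eq ≈ 436 K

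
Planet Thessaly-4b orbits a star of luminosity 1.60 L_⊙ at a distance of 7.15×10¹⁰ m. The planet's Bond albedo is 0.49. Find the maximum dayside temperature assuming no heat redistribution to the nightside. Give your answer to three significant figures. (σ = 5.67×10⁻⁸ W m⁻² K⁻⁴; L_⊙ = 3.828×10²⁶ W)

L = 1.60 × 3.828×10²⁶ = 6.12×10²⁶ W.
Flux: S = L/(4πd²) = 6.12×10²⁶/(4π×(7.15×10¹⁰)²) = 9530 W m⁻².
With no redistribution each surface element balances locally: S(1−A) = σT⁴.
T = [9530 × 0.51 / 5.67×10⁻⁸]^(1/4) = (8.58×10¹⁰)^(1/4) = 541 K.

T_ss ≈ 541 K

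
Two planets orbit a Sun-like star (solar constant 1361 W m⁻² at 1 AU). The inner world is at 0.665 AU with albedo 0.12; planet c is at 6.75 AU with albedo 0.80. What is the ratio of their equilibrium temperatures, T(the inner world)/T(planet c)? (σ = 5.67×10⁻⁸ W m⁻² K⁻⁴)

T₁/T₂ ≈ 4.614

T_eq = [S₀(1−A)/(4σd²)]^(1/4), so T ∝ (1−A)^(1/4) / √d.
T₁ = [1361×0.88/(4×5.67×10⁻⁸×0.665²)]^(1/4) = 330.57 K.
T₂ = [1361×0.20/(4×5.67×10⁻⁸×6.75²)]^(1/4) = 71.64 K.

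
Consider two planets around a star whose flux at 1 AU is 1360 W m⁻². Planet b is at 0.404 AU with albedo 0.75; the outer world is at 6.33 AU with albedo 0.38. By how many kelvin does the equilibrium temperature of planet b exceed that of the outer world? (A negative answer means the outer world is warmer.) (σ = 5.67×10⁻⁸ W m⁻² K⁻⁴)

ΔT ≈ 211.4 K

T_eq = [S₀(1−A)/(4σd²)]^(1/4), so T ∝ (1−A)^(1/4) / √d.
T₁ = [1360×0.25/(4×5.67×10⁻⁸×0.404²)]^(1/4) = 309.58 K.
T₂ = [1360×0.62/(4×5.67×10⁻⁸×6.33²)]^(1/4) = 98.15 K.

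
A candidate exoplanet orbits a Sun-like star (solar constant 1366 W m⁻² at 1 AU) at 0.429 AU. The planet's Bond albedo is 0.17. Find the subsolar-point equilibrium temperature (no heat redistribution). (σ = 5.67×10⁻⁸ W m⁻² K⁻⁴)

Flux at 0.429 AU: S = 1366/0.429² = 7420 W m⁻².
At the subsolar point the surface absorbs S(1−A) and emits σT⁴ per unit area — no factor of 4, since only the local patch is in balance.
T = [7420 × 0.83 / 5.67×10⁻⁸]^(1/4) = (1.09×10¹¹)^(1/4) = 574 K.

T_ss ≈ 574 K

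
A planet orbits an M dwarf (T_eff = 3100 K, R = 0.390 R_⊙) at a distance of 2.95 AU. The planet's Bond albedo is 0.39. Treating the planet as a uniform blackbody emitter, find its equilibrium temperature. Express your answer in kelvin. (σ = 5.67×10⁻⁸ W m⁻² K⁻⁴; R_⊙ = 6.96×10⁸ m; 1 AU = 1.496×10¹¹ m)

R_⋆ = 0.390 × 6.96×10⁸ = 2.71×10⁸ m.
d = 2.95 AU = 4.41×10¹¹ m.
L = 4πR_⋆²σT_⋆⁴ = 4π(2.71×10⁸)² × 5.67×10⁻⁸ × (3100)⁴ = 4.85×10²⁴ W.
S = L/(4πd²) = 1.98 W m⁻².
Energy balance: absorbed = emitted ⇒ πR²·S(1−A) = 4πR²·σT_eq⁴, so T_eq⁴ = S(1−A)/(4σ).
T_eq = [1.98 × 0.61 / (4 × 5.67×10⁻⁸)]^(1/4) = (5.33×10⁶)^(1/4) = 48.0 K.

T_eq ≈ 48.0 K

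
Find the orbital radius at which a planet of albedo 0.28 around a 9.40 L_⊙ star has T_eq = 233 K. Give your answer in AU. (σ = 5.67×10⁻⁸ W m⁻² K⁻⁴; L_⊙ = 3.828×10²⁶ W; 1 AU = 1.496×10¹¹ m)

d ≈ 3.71 AU

L = 9.40 × 3.828×10²⁶ = 3.60×10²⁷ W.
From T_eq⁴ = L(1−A)/(16πσd²): d = √[L(1−A)/(16πσT_eq⁴)].
d = √[3.60×10²⁷ × 0.72 / (16π × 5.67×10⁻⁸ × (233)⁴)] = 5.55×10¹¹ m = 3.71 AU.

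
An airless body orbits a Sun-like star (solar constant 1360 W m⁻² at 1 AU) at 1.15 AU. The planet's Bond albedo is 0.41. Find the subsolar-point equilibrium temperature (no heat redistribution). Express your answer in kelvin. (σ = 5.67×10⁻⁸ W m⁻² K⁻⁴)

Flux at 1.15 AU: S = 1360/1.15² = 1030 W m⁻².
At the subsolar point the surface absorbs S(1−A) and emits σT⁴ per unit area — no factor of 4, since only the local patch is in balance.
T = [1030 × 0.59 / 5.67×10⁻⁸]^(1/4) = (1.07×10¹⁰)^(1/4) = 322 K.

T_ss ≈ 322 K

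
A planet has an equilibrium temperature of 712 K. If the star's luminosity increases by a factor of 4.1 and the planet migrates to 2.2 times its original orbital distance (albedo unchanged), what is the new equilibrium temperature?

T_eq ∝ L^(1/4) · d^(−1/2).
T′ = 712 × 4.1^(1/4) / 2.2^(1/2) = 683 K.

T_eq ≈ 683 K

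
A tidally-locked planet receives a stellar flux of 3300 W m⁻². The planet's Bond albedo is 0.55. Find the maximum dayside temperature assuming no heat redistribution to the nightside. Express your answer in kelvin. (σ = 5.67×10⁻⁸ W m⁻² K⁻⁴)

T_ss ≈ 402 K

With no redistribution each surface element balances locally: S(1−A) = σT⁴.
T = [3300 × 0.45 / 5.67×10⁻⁸]^(1/4) = (2.62×10¹⁰)^(1/4) = 402 K.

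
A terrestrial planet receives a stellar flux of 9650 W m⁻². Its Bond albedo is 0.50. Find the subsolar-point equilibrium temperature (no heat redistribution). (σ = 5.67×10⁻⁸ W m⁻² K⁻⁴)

At the subsolar point the surface absorbs S(1−A) and emits σT⁴ per unit area — no factor of 4, since only the local patch is in balance.
T = [9650 × 0.50 / 5.67×10⁻⁸]^(1/4) = (8.51×10¹⁰)^(1/4) = 540 K.

T_ss ≈ 540 K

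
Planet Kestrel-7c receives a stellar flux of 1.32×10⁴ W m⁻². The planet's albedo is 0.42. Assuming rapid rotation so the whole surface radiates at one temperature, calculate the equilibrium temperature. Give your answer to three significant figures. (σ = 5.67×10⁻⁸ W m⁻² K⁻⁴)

T_eq ≈ 429 K

Energy balance: absorbed = emitted ⇒ πR²·S(1−A) = 4πR²·σT_eq⁴, so T_eq⁴ = S(1−A)/(4σ).
T_eq = [1.32×10⁴ × 0.58 / (4 × 5.67×10⁻⁸)]^(1/4) = (3.38×10¹⁰)^(1/4) = 429 K.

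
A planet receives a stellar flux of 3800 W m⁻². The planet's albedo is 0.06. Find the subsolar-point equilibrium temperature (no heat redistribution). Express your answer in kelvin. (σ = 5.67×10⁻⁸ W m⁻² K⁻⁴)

T_ss ≈ 501 K

At the subsolar point the surface absorbs S(1−A) and emits σT⁴ per unit area — no factor of 4, since only the local patch is in balance.
T = [3800 × 0.94 / 5.67×10⁻⁸]^(1/4) = (6.30×10¹⁰)^(1/4) = 501 K.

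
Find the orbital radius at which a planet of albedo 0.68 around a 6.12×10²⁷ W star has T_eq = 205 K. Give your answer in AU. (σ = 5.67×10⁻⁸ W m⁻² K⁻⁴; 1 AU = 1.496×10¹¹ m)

From T_eq⁴ = L(1−A)/(16πσd²): d = √[L(1−A)/(16πσT_eq⁴)].
d = √[6.12×10²⁷ × 0.32 / (16π × 5.67×10⁻⁸ × (205)⁴)] = 6.24×10¹¹ m = 4.17 AU.

d ≈ 4.17 AU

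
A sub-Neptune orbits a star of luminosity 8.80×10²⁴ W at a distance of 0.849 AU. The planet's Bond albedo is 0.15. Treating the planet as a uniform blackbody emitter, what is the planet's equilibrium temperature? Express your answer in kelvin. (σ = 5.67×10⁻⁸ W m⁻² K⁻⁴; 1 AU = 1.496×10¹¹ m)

T_eq ≈ 113 K

d = 0.849 AU = 1.27×10¹¹ m.
Flux: S = L/(4πd²) = 8.80×10²⁴/(4π×(1.27×10¹¹)²) = 43.4 W m⁻².
Energy balance: absorbed = emitted ⇒ πR²·S(1−A) = 4πR²·σT_eq⁴, so T_eq⁴ = S(1−A)/(4σ).
T_eq = [43.4 × 0.85 / (4 × 5.67×10⁻⁸)]^(1/4) = (1.63×10⁸)^(1/4) = 113 K.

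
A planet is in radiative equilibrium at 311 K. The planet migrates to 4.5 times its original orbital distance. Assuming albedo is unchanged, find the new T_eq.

T_eq ≈ 147 K

T_eq ∝ L^(1/4) · d^(−1/2).
T′ = 311 / 4.5^(1/2) = 147 K.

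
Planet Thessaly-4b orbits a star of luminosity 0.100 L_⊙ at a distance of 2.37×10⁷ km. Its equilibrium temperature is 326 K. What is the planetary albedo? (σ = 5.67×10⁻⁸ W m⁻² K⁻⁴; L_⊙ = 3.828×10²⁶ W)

d = 2.37×10⁷ km = 2.37×10¹⁰ m.
L = 0.100 × 3.828×10²⁶ = 3.83×10²⁵ W.
Flux: S = L/(4πd²) = 3.83×10²⁵/(4π×(2.37×10¹⁰)²) = 5420 W m⁻².
From T_eq⁴ = S(1−A)/(4σ): 1−A = 4σT_eq⁴/S.
1−A = 4 × 5.67×10⁻⁸ × (326)⁴ / 5420 = 0.472.

A ≈ 0.53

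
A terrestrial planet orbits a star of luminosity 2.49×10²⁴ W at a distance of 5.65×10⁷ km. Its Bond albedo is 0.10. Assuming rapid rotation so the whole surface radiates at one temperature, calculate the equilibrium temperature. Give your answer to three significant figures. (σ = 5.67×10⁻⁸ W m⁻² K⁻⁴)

d = 5.65×10⁷ km = 5.65×10¹⁰ m.
Flux: S = L/(4πd²) = 2.49×10²⁴/(4π×(5.65×10¹⁰)²) = 62.1 W m⁻².
Energy balance: absorbed = emitted ⇒ πR²·S(1−A) = 4πR²·σT_eq⁴, so T_eq⁴ = S(1−A)/(4σ).
T_eq = [62.1 × 0.90 / (4 × 5.67×10⁻⁸)]^(1/4) = (2.46×10⁸)^(1/4) = 125 K.

T_eq ≈ 125 K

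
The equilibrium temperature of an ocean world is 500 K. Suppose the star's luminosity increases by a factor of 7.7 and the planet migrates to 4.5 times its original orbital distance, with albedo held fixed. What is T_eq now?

T_eq ∝ L^(1/4) · d^(−1/2).
T′ = 500 × 7.7^(1/4) / 4.5^(1/2) = 393 K.

T_eq ≈ 393 K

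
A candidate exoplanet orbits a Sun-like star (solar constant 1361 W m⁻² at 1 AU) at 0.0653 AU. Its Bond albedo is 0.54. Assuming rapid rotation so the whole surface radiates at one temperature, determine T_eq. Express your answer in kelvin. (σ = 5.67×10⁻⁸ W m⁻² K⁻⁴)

T_eq ≈ 897 K

Flux at 0.0653 AU: S = 1361/0.0653² = 3.19×10⁵ W m⁻².
Energy balance: absorbed = emitted ⇒ πR²·S(1−A) = 4πR²·σT_eq⁴, so T_eq⁴ = S(1−A)/(4σ).
T_eq = [3.19×10⁵ × 0.46 / (4 × 5.67×10⁻⁸)]^(1/4) = (6.47×10¹¹)^(1/4) = 897 K.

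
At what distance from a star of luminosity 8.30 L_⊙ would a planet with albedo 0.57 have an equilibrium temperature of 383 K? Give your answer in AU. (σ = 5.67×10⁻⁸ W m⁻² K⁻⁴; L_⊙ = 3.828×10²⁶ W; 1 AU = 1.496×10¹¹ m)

L = 8.30 × 3.828×10²⁶ = 3.18×10²⁷ W.
From T_eq⁴ = L(1−A)/(16πσd²): d = √[L(1−A)/(16πσT_eq⁴)].
d = √[3.18×10²⁷ × 0.43 / (16π × 5.67×10⁻⁸ × (383)⁴)] = 1.49×10¹¹ m = 0.998 AU.

d ≈ 0.998 AU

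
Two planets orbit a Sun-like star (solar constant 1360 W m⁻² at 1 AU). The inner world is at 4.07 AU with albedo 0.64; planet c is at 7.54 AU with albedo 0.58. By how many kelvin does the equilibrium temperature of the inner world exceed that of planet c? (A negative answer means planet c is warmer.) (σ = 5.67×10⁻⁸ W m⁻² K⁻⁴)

ΔT ≈ 25.3 K

T_eq = [S₀(1−A)/(4σd²)]^(1/4), so T ∝ (1−A)^(1/4) / √d.
T₁ = [1360×0.36/(4×5.67×10⁻⁸×4.07²)]^(1/4) = 106.84 K.
T₂ = [1360×0.42/(4×5.67×10⁻⁸×7.54²)]^(1/4) = 81.58 K.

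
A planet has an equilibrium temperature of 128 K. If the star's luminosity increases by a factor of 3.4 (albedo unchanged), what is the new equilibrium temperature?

T_eq ≈ 174 K

T_eq ∝ L^(1/4) · d^(−1/2).
T′ = 128 × 3.4^(1/4) = 174 K.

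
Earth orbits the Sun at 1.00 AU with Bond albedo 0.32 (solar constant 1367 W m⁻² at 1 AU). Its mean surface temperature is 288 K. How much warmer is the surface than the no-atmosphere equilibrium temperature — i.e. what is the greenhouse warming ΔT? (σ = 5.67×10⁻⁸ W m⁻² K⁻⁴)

ΔT ≈ 35.0 K

S = 1367/1.00² = 1367 W m⁻².
T_eq = [S(1−A)/(4σ)]^(1/4) = [1367×0.68/(4×5.67×10⁻⁸)]^(1/4) = 253.0 K.
ΔT = T_surf − T_eq = 288 − 253.0.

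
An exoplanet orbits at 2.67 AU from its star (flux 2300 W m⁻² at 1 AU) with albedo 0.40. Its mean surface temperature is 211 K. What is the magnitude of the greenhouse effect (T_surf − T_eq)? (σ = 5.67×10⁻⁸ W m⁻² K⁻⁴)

S = 2300/2.67² = 322.6 W m⁻².
T_eq = [S(1−A)/(4σ)]^(1/4) = [322.6×0.60/(4×5.67×10⁻⁸)]^(1/4) = 170.9 K.
ΔT = T_surf − T_eq = 211 − 170.9.

ΔT ≈ 40.1 K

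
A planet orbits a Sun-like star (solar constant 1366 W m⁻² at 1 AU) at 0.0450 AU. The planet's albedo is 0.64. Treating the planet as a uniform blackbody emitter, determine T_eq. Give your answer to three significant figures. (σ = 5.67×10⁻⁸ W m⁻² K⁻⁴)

Flux at 0.0450 AU: S = 1366/0.0450² = 6.75×10⁵ W m⁻².
Energy balance: absorbed = emitted ⇒ πR²·S(1−A) = 4πR²·σT_eq⁴, so T_eq⁴ = S(1−A)/(4σ).
T_eq = [6.75×10⁵ × 0.36 / (4 × 5.67×10⁻⁸)]^(1/4) = (1.07×10¹²)^(1/4) = 1020 K.

T_eq ≈ 1020 K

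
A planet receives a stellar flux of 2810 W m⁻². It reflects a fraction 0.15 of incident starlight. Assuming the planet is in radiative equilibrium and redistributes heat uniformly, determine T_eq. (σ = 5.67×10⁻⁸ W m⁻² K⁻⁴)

T_eq ≈ 320 K

Energy balance: absorbed = emitted ⇒ πR²·S(1−A) = 4πR²·σT_eq⁴, so T_eq⁴ = S(1−A)/(4σ).
T_eq = [2810 × 0.85 / (4 × 5.67×10⁻⁸)]^(1/4) = (1.05×10¹⁰)^(1/4) = 320 K.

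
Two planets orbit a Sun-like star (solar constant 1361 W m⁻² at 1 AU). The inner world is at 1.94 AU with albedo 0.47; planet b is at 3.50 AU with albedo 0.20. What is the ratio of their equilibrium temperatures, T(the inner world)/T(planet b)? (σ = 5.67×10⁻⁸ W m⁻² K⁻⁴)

T_eq = [S₀(1−A)/(4σd²)]^(1/4), so T ∝ (1−A)^(1/4) / √d.
T₁ = [1361×0.53/(4×5.67×10⁻⁸×1.94²)]^(1/4) = 170.50 K.
T₂ = [1361×0.80/(4×5.67×10⁻⁸×3.50²)]^(1/4) = 140.70 K.

T₁/T₂ ≈ 1.212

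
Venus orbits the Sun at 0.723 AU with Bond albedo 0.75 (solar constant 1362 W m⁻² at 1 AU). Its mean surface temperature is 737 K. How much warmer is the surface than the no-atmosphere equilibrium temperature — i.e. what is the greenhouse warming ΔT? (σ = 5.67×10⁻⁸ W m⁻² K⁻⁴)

ΔT ≈ 505.5 K

S = 1362/0.723² = 2606 W m⁻².
T_eq = [S(1−A)/(4σ)]^(1/4) = [2606×0.25/(4×5.67×10⁻⁸)]^(1/4) = 231.5 K.
ΔT = T_surf − T_eq = 737 − 231.5.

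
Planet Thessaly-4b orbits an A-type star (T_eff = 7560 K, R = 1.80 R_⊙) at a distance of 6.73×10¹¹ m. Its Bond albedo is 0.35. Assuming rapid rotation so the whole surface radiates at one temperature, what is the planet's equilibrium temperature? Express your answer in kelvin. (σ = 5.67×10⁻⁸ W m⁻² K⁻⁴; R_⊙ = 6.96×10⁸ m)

R_⋆ = 1.80 × 6.96×10⁸ = 1.25×10⁹ m.
L = 4πR_⋆²σT_⋆⁴ = 4π(1.25×10⁹)² × 5.67×10⁻⁸ × (7560)⁴ = 3.65×10²⁷ W.
S = L/(4πd²) = 642 W m⁻².
Energy balance: absorbed = emitted ⇒ πR²·S(1−A) = 4πR²·σT_eq⁴, so T_eq⁴ = S(1−A)/(4σ).
T_eq = [642 × 0.65 / (4 × 5.67×10⁻⁸)]^(1/4) = (1.84×10⁹)^(1/4) = 207 K.

T_eq ≈ 207 K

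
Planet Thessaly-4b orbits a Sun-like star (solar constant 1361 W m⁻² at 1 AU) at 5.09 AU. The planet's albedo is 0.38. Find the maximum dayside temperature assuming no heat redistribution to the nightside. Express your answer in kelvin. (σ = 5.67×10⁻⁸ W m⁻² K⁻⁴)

T_ss ≈ 155 K

Flux at 5.09 AU: S = 1361/5.09² = 52.5 W m⁻².
With no redistribution each surface element balances locally: S(1−A) = σT⁴.
T = [52.5 × 0.62 / 5.67×10⁻⁸]^(1/4) = (5.74×10⁸)^(1/4) = 155 K.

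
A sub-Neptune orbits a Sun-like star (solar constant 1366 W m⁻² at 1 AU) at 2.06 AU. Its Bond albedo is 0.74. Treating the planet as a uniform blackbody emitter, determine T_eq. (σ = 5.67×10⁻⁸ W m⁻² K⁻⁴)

T_eq ≈ 139 K

Flux at 2.06 AU: S = 1366/2.06² = 322 W m⁻².
Energy balance: absorbed = emitted ⇒ πR²·S(1−A) = 4πR²·σT_eq⁴, so T_eq⁴ = S(1−A)/(4σ).
T_eq = [322 × 0.26 / (4 × 5.67×10⁻⁸)]^(1/4) = (3.69×10⁸)^(1/4) = 139 K.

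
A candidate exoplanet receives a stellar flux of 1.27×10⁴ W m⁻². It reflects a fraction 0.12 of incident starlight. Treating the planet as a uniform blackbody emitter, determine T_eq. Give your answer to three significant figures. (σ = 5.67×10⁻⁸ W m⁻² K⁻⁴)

T_eq ≈ 471 K

Energy balance: absorbed = emitted ⇒ πR²·S(1−A) = 4πR²·σT_eq⁴, so T_eq⁴ = S(1−A)/(4σ).
T_eq = [1.27×10⁴ × 0.88 / (4 × 5.67×10⁻⁸)]^(1/4) = (4.93×10¹⁰)^(1/4) = 471 K.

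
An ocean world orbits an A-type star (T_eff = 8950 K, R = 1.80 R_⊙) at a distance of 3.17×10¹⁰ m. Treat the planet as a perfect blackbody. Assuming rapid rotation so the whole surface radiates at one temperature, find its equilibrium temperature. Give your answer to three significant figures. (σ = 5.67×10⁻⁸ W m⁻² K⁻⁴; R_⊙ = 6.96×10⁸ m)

T_eq ≈ 1260 K

R_⋆ = 1.80 × 6.96×10⁸ = 1.25×10⁹ m.
L = 4πR_⋆²σT_⋆⁴ = 4π(1.25×10⁹)² × 5.67×10⁻⁸ × (8950)⁴ = 7.18×10²⁷ W.
S = L/(4πd²) = 5.68×10⁵ W m⁻².
Energy balance: absorbed = emitted ⇒ πR²·S(1−A) = 4πR²·σT_eq⁴, so T_eq⁴ = S(1−A)/(4σ).
T_eq = [5.68×10⁵ × 1.00 / (4 × 5.67×10⁻⁸)]^(1/4) = (2.51×10¹²)^(1/4) = 1260 K.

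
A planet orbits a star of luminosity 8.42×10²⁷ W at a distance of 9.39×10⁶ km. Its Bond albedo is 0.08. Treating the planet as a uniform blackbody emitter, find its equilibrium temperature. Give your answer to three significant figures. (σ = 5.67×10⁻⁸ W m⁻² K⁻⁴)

T_eq ≈ 2360 K

d = 9.39×10⁶ km = 9.39×10⁹ m.
Flux: S = L/(4πd²) = 8.42×10²⁷/(4π×(9.39×10⁹)²) = 7.60×10⁶ W m⁻².
Energy balance: absorbed = emitted ⇒ πR²·S(1−A) = 4πR²·σT_eq⁴, so T_eq⁴ = S(1−A)/(4σ).
T_eq = [7.60×10⁶ × 0.92 / (4 × 5.67×10⁻⁸)]^(1/4) = (3.08×10¹³)^(1/4) = 2360 K.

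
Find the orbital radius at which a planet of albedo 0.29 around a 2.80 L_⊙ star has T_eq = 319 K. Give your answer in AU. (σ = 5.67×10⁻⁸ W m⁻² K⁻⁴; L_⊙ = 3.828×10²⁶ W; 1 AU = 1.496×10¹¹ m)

d ≈ 1.07 AU

L = 2.80 × 3.828×10²⁶ = 1.07×10²⁷ W.
From T_eq⁴ = L(1−A)/(16πσd²): d = √[L(1−A)/(16πσT_eq⁴)].
d = √[1.07×10²⁷ × 0.71 / (16π × 5.67×10⁻⁸ × (319)⁴)] = 1.61×10¹¹ m = 1.07 AU.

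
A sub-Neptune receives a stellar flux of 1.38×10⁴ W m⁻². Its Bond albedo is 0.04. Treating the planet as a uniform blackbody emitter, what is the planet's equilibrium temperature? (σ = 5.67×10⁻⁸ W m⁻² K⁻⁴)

T_eq ≈ 492 K

Energy balance: absorbed = emitted ⇒ πR²·S(1−A) = 4πR²·σT_eq⁴, so T_eq⁴ = S(1−A)/(4σ).
T_eq = [1.38×10⁴ × 0.96 / (4 × 5.67×10⁻⁸)]^(1/4) = (5.84×10¹⁰)^(1/4) = 492 K.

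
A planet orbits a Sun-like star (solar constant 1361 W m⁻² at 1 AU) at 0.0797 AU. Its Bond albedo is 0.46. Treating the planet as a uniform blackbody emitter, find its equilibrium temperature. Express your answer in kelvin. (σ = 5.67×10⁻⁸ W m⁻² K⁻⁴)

T_eq ≈ 845 K

Flux at 0.0797 AU: S = 1361/0.0797² = 2.14×10⁵ W m⁻².
Energy balance: absorbed = emitted ⇒ πR²·S(1−A) = 4πR²·σT_eq⁴, so T_eq⁴ = S(1−A)/(4σ).
T_eq = [2.14×10⁵ × 0.54 / (4 × 5.67×10⁻⁸)]^(1/4) = (5.10×10¹¹)^(1/4) = 845 K.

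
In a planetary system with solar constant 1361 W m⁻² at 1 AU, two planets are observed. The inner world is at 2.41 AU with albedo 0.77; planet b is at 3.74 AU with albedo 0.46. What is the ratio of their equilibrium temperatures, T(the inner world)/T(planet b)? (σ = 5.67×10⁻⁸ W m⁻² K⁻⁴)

T_eq = [S₀(1−A)/(4σd²)]^(1/4), so T ∝ (1−A)^(1/4) / √d.
T₁ = [1361×0.23/(4×5.67×10⁻⁸×2.41²)]^(1/4) = 124.16 K.
T₂ = [1361×0.54/(4×5.67×10⁻⁸×3.74²)]^(1/4) = 123.37 K.

T₁/T₂ ≈ 1.006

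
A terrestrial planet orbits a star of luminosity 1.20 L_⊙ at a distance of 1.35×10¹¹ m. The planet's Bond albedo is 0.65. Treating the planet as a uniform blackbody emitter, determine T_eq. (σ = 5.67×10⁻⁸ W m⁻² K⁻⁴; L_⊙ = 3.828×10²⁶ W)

T_eq ≈ 236 K

L = 1.20 × 3.828×10²⁶ = 4.59×10²⁶ W.
Flux: S = L/(4πd²) = 4.59×10²⁶/(4π×(1.35×10¹¹)²) = 2010 W m⁻².
Energy balance: absorbed = emitted ⇒ πR²·S(1−A) = 4πR²·σT_eq⁴, so T_eq⁴ = S(1−A)/(4σ).
T_eq = [2010 × 0.35 / (4 × 5.67×10⁻⁸)]^(1/4) = (3.10×10⁹)^(1/4) = 236 K.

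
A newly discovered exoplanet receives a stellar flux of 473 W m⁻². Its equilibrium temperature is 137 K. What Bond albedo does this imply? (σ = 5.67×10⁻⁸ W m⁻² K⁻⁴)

A ≈ 0.83

From T_eq⁴ = S(1−A)/(4σ): 1−A = 4σT_eq⁴/S.
1−A = 4 × 5.67×10⁻⁸ × (137)⁴ / 473 = 0.169.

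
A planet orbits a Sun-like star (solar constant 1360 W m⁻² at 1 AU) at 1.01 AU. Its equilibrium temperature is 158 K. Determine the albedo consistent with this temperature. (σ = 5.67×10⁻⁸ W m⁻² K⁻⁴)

A ≈ 0.89

Flux at 1.01 AU: S = 1360/1.01² = 1330 W m⁻².
From T_eq⁴ = S(1−A)/(4σ): 1−A = 4σT_eq⁴/S.
1−A = 4 × 5.67×10⁻⁸ × (158)⁴ / 1330 = 0.106.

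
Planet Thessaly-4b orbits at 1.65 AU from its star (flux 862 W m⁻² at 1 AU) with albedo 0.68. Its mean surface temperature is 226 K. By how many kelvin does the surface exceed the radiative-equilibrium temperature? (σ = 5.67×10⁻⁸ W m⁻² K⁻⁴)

S = 862/1.65² = 316.6 W m⁻².
T_eq = [S(1−A)/(4σ)]^(1/4) = [316.6×0.32/(4×5.67×10⁻⁸)]^(1/4) = 145.4 K.
ΔT = T_surf − T_eq = 226 − 145.4.

ΔT ≈ 80.6 K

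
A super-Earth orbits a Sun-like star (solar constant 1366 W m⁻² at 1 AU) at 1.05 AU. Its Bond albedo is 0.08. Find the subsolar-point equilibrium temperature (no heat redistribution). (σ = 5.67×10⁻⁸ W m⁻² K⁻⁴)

T_ss ≈ 377 K

Flux at 1.05 AU: S = 1366/1.05² = 1240 W m⁻².
At the subsolar point the surface absorbs S(1−A) and emits σT⁴ per unit area — no factor of 4, since only the local patch is in balance.
T = [1240 × 0.92 / 5.67×10⁻⁸]^(1/4) = (2.01×10¹⁰)^(1/4) = 377 K.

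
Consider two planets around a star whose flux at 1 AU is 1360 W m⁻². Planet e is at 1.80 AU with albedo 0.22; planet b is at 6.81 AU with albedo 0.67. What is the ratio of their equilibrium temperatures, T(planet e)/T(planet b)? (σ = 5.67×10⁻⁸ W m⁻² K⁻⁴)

T₁/T₂ ≈ 2.412

T_eq = [S₀(1−A)/(4σd²)]^(1/4), so T ∝ (1−A)^(1/4) / √d.
T₁ = [1360×0.78/(4×5.67×10⁻⁸×1.80²)]^(1/4) = 194.92 K.
T₂ = [1360×0.33/(4×5.67×10⁻⁸×6.81²)]^(1/4) = 80.82 K.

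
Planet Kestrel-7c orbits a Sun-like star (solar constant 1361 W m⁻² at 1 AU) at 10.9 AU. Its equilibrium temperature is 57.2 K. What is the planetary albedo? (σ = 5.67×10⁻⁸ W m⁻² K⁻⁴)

Flux at 10.9 AU: S = 1361/10.9² = 11.5 W m⁻².
From T_eq⁴ = S(1−A)/(4σ): 1−A = 4σT_eq⁴/S.
1−A = 4 × 5.67×10⁻⁸ × (57.2)⁴ / 11.5 = 0.212.

A ≈ 0.79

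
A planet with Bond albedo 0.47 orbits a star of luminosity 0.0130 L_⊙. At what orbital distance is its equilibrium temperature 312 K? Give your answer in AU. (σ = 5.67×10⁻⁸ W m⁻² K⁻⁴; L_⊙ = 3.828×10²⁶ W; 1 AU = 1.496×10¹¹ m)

d ≈ 0.0661 AU

L = 0.0130 × 3.828×10²⁶ = 4.98×10²⁴ W.
From T_eq⁴ = L(1−A)/(16πσd²): d = √[L(1−A)/(16πσT_eq⁴)].
d = √[4.98×10²⁴ × 0.53 / (16π × 5.67×10⁻⁸ × (312)⁴)] = 9.88×10⁹ m = 0.0661 AU.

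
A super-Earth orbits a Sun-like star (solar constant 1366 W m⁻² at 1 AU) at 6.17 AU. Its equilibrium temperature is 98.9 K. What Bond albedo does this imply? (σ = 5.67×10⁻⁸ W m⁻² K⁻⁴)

A ≈ 0.40

Flux at 6.17 AU: S = 1366/6.17² = 35.9 W m⁻².
From T_eq⁴ = S(1−A)/(4σ): 1−A = 4σT_eq⁴/S.
1−A = 4 × 5.67×10⁻⁸ × (98.9)⁴ / 35.9 = 0.605.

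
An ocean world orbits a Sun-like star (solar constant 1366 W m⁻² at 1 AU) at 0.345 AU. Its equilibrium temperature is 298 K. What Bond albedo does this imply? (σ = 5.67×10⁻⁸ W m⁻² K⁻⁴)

A ≈ 0.84

Flux at 0.345 AU: S = 1366/0.345² = 1.15×10⁴ W m⁻².
From T_eq⁴ = S(1−A)/(4σ): 1−A = 4σT_eq⁴/S.
1−A = 4 × 5.67×10⁻⁸ × (298)⁴ / 1.15×10⁴ = 0.156.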